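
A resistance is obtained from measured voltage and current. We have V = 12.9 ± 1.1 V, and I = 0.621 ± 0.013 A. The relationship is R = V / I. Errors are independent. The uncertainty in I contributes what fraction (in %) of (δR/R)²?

5.68%

(δR/R)² = (1·δV/V)² + (-1·δI/I)²
  V term: (1×0.0853)² = 0.00727
  I term: (-1×0.0209)² = 0.000438
Total = 0.00771. Share from I = 0.000438/0.00771 = 0.0568.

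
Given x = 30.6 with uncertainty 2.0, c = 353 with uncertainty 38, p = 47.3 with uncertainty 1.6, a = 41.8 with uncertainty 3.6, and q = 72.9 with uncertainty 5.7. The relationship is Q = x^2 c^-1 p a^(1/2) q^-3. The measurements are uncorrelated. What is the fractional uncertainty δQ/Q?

Each factor contributes (exponent × relative error)² to (δQ/Q)²:
  (2·δx/x)² = (2×0.0654)² = 0.0171;  (-1·δc/c)² = (-1×0.108)² = 0.0116;  (1·δp/p)² = (1×0.0338)² = 0.00114;  (½·δa/a)² = (0.5×0.0861)² = 0.00185;  (-3·δq/q)² = (-3×0.0782)² = 0.0550
δQ/Q = √(0.0867) = 0.294

0.294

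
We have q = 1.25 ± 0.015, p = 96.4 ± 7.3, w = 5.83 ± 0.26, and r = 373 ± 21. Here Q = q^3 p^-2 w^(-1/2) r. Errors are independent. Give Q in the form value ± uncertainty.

0.0325 ± 0.00542

Relative error in a monomial: (δQ/Q)² = Σ (nᵢ · δxᵢ/xᵢ)².
  (3·δq/q)² = (3×0.0120)² = 0.00130;  (-2·δp/p)² = (-2×0.0757)² = 0.0229;  (−½·δw/w)² = (-0.5×0.0446)² = 0.000497;  (1·δr/r)² = (1×0.0563)² = 0.00317
δQ/Q = √(0.0279) = 0.167
Q = 0.0325, so δQ = 0.167 × 0.0325 = 0.00542.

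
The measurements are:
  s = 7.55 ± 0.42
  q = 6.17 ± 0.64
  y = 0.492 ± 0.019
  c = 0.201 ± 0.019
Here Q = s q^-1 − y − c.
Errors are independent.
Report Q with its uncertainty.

0.531 ± 0.147

Let p = s·q^-1 = 1.22. δp/p = √((1·δs/s)² + (-1·δq/q)²) = √(0.00309 + 0.0108) = 0.118, so δp = 0.144.
Q = p − y − c: δQ = √(δp² + δy² + δc²) = √(0.0207 + 0.000361 + 0.000361) = 0.147
Q = 0.531.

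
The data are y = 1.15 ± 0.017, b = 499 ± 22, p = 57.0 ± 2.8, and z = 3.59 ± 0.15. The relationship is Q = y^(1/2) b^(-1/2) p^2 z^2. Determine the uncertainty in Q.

263

Since Q is a product/quotient, work with relative uncertainties:
  (½·δy/y)² = (0.5×0.0148)² = 5.46e-05;  (−½·δb/b)² = (-0.5×0.0441)² = 0.000486;  (2·δp/p)² = (2×0.0491)² = 0.00965;  (2·δz/z)² = (2×0.0418)² = 0.00698
δQ/Q = √(0.0172) = 0.131
Q = 2010, so δQ = 0.131 × 2010 = 263.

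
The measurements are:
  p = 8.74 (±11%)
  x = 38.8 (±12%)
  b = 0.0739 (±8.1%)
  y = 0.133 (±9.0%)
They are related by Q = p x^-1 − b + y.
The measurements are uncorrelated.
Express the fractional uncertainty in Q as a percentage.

13.7%

Let w = p·x^-1 = 0.225. δw/w = √((1·δp/p)² + (-1·δx/x)²) = √(0.0121 + 0.0144) = 0.163, so δw = 0.0367.
Q = w − b + y: δQ = √(δw² + δb² + δy²) = √(0.00134 + 3.58e-05 + 0.000143) = 0.0390
Q = 0.284, so δQ/Q = 0.0390/0.284 = 0.137.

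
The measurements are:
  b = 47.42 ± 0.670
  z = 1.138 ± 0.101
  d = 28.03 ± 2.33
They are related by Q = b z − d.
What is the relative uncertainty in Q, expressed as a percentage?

Let p = b·z = 53.96. δp/p = √((1·δb/b)² + (1·δz/z)²) = √(0.000200 + 0.00788) = 0.0899, so δp = 4.85.
Q = p − d: δQ = √(δp² + δd²) = √(23.5 + 5.43) = 5.38
Q = 25.93, so δQ/Q = 5.38/25.93 = 0.207.

20.7%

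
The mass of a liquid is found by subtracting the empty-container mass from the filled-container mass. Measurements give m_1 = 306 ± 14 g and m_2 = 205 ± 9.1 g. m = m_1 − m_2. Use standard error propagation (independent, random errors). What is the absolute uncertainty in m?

16.7 g

Sums and differences: (δm)² = Σ (cᵢ δxᵢ)².
  (δm_1)² = 196;  (δm_2)² = 82.8
δm = √(279) = 16.7 g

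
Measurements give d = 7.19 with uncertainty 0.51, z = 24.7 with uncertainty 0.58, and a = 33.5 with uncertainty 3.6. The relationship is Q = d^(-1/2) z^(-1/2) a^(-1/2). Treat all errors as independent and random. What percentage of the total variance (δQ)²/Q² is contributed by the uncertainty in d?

(δQ/Q)² = (−½·δd/d)² + (−½·δz/z)² + (−½·δa/a)²
  d term: (-0.5×0.0709)² = 0.00126
  z term: (-0.5×0.0235)² = 0.000138
  a term: (-0.5×0.107)² = 0.00289
Total = 0.00428. Share from d = 0.00126/0.00428 = 0.294.

29.4%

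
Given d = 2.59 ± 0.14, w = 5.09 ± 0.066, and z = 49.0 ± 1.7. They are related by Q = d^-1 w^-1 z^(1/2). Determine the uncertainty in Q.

Each factor contributes (exponent × relative error)² to (δQ/Q)²:
  (-1·δd/d)² = (-1×0.0541)² = 0.00292;  (-1·δw/w)² = (-1×0.0130)² = 0.000168;  (½·δz/z)² = (0.5×0.0347)² = 0.000301
δQ/Q = √(0.00339) = 0.0582
Q = 0.531, so δQ = 0.0582 × 0.531 = 0.0309.

0.0309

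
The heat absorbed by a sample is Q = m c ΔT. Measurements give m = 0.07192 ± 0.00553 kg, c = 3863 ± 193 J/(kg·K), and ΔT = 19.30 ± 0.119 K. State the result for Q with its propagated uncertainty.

5362 ± 493 J

Products/powers → add relative errors in quadrature, weighted by exponent:
  (1·δm/m)² = (1×0.0769)² = 0.00591;  (1·δc/c)² = (1×0.0500)² = 0.00250;  (1·δΔT/ΔT)² = (1×0.00617)² = 3.8e-05
δQ/Q = √(0.00845) = 0.0919
Q = 5362 J, so δQ = 0.0919 × 5362 = 493 J.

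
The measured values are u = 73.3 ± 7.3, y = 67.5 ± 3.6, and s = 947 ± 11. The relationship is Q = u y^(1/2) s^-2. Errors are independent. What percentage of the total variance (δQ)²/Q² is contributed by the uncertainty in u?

(δQ/Q)² = (1·δu/u)² + (½·δy/y)² + (-2·δs/s)²
  u term: (1×0.0996)² = 0.00992
  y term: (0.5×0.0533)² = 0.000711
  s term: (-2×0.0116)² = 0.000540
Total = 0.0112. Share from u = 0.00992/0.0112 = 0.888.

88.8%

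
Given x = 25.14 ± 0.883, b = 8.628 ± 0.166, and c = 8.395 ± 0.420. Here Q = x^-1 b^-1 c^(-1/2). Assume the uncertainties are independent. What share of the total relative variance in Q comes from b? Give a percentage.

(δQ/Q)² = (-1·δx/x)² + (-1·δb/b)² + (−½·δc/c)²
  x term: (-1×0.0351)² = 0.00123
  b term: (-1×0.0192)² = 0.000370
  c term: (-0.5×0.0500)² = 0.000626
Total = 0.00223. Share from b = 0.000370/0.00223 = 0.166.

16.6%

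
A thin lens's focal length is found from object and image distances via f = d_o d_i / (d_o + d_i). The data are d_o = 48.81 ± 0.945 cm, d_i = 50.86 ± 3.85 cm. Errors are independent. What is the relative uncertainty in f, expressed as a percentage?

∂f/∂d_o = (d_i/(d_o+d_i))² = 0.260;  ∂f/∂d_i = (d_o/(d_o+d_i))² = 0.240
δf = √((∂f/∂d_o · δd_o)² + (∂f/∂d_i · δd_i)²) = √(0.0605 + 0.853) = 0.956 cm
f = 24.91 cm, so δf/f = 0.956/24.91 = 0.0384.

3.84%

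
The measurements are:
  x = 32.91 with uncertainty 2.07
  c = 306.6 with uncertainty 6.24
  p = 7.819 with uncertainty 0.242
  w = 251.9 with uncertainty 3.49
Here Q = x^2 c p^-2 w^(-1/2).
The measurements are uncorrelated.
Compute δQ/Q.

Since Q is a product/quotient, work with relative uncertainties:
  (2·δx/x)² = (2×0.0629)² = 0.0158;  (1·δc/c)² = (1×0.0204)² = 0.000414;  (-2·δp/p)² = (-2×0.0310)² = 0.00383;  (−½·δw/w)² = (-0.5×0.0139)² = 4.8e-05
δQ/Q = √(0.0201) = 0.142

0.142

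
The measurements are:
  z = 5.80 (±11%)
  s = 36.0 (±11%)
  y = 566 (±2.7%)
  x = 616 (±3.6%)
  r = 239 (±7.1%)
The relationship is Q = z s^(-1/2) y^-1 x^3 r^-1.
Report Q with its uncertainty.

Q is a product of powers, so relative uncertainties combine in quadrature:
  (1·δz/z)² = (1×0.110)² = 0.0121;  (−½·δs/s)² = (-0.5×0.110)² = 0.00302;  (-1·δy/y)² = (-1×0.0270)² = 0.000729;  (3·δx/x)² = (3×0.0360)² = 0.0117;  (-1·δr/r)² = (-1×0.0710)² = 0.00504
δQ/Q = √(0.0326) = 0.180
Q = 1670, so δQ = 0.180 × 1670 = 301.

1670 ± 301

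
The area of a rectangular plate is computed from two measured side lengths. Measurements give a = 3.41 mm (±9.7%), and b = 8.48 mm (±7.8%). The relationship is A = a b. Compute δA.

Since A is a product/quotient, work with relative uncertainties:
  (1·δa/a)² = (1×0.0970)² = 0.00941;  (1·δb/b)² = (1×0.0780)² = 0.00608
δA/A = √(0.0155) = 0.124
A = 28.9 mm^2, so δA = 0.124 × 28.9 = 3.60 mm^2.

3.60 mm^2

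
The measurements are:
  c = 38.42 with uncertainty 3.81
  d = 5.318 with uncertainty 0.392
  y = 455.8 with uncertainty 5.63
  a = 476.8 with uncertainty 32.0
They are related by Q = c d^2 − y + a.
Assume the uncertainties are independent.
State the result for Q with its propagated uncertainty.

Let p = c·d^2 = 1087. δp/p = √((1·δc/c)² + (2·δd/d)²) = √(0.00983 + 0.0217) = 0.178, so δp = 193.
Q = p − y + a: δQ = √(δp² + δy² + δa²) = √(37300 + 31.7 + 1020) = 196
Q = 1108.

1108 ± 196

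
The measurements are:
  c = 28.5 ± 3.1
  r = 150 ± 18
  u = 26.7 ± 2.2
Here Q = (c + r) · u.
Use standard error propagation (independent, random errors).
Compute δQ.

626

Let w = c + r = 178. δw = √(δc² + δr²) = √(9.61 + 324) = 18.3, so δw/w = 0.102.
Q is then a monomial in w, u:
δQ/Q = √((δw/w)² + (1·δu/u)²) = √(0.0105 + 0.00679) = 0.131
Q = 4770, so δQ = 0.131 × 4770 = 626.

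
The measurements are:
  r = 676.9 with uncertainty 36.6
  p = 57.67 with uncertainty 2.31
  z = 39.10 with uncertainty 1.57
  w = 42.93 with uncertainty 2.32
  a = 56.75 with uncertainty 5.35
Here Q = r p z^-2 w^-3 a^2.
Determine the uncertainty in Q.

Q is a product of powers, so relative uncertainties combine in quadrature:
  (1·δr/r)² = (1×0.0541)² = 0.00292;  (1·δp/p)² = (1×0.0401)² = 0.00160;  (-2·δz/z)² = (-2×0.0402)² = 0.00645;  (-3·δw/w)² = (-3×0.0540)² = 0.0263;  (2·δa/a)² = (2×0.0943)² = 0.0355
δQ/Q = √(0.0728) = 0.270
Q = 1.039, so δQ = 0.270 × 1.039 = 0.280.

0.280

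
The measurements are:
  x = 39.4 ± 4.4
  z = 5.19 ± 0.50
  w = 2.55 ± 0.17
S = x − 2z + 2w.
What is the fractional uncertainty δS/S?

Sums and differences: (δS)² = Σ (cᵢ δxᵢ)².
  (δx)² = 19.4;  (2·δz)² = 1.00;  (2·δw)² = 0.116
δS = √(20.5) = 4.52
S = 34.1, so δS/S = 4.52/34.1 = 0.133.

0.133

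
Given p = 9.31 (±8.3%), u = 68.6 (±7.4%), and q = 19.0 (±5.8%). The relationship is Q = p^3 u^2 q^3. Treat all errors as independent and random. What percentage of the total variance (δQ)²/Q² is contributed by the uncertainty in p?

54.3%

(δQ/Q)² = (3·δp/p)² + (2·δu/u)² + (3·δq/q)²
  p term: (3×0.0830)² = 0.0620
  u term: (2×0.0740)² = 0.0219
  q term: (3×0.0580)² = 0.0303
Total = 0.114. Share from p = 0.0620/0.114 = 0.543.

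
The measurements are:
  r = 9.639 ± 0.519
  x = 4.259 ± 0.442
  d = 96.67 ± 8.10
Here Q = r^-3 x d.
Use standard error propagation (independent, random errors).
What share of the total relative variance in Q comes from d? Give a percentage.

(δQ/Q)² = (-3·δr/r)² + (1·δx/x)² + (1·δd/d)²
  r term: (-3×0.0538)² = 0.0261
  x term: (1×0.104)² = 0.0108
  d term: (1×0.0838)² = 0.00702
Total = 0.0439. Share from d = 0.00702/0.0439 = 0.160.

16.0%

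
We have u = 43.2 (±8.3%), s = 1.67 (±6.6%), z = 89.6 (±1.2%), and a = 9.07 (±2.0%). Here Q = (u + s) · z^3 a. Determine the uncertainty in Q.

2.63e+07

Let w = u + s = 44.9. δw = √(δu² + δs²) = √(12.9 + 0.0121) = 3.59, so δw/w = 0.0799.
Q is then a monomial in w, z, a:
δQ/Q = √((δw/w)² + (3·δz/z)² + (1·δa/a)²) = √(0.00639 + 0.00130 + 0.000400) = 0.0899
Q = 2.93e+08, so δQ = 0.0899 × 2.93e+08 = 2.63e+07.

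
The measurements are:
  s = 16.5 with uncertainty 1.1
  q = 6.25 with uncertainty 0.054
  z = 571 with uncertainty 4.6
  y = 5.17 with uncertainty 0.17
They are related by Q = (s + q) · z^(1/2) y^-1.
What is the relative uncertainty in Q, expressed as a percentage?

5.87%

Let u = s + q = 22.8. δu = √(δs² + δq²) = √(1.21 + 0.00292) = 1.10, so δu/u = 0.0484.
Q is then a monomial in u, z, y:
δQ/Q = √((δu/u)² + (½·δz/z)² + (-1·δy/y)²) = √(0.00234 + 1.62e-05 + 0.00108) = 0.0587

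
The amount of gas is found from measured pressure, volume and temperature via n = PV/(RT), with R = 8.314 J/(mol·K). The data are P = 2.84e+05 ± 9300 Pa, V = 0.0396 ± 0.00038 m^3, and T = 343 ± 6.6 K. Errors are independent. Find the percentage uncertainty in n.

n is a product of powers, so relative uncertainties combine in quadrature:
  (1·δP/P)² = (1×0.0327)² = 0.00107;  (1·δV/V)² = (1×0.00960)² = 9.21e-05;  (-1·δT/T)² = (-1×0.0192)² = 0.000370
δn/n = √(0.00153) = 0.0392

3.92%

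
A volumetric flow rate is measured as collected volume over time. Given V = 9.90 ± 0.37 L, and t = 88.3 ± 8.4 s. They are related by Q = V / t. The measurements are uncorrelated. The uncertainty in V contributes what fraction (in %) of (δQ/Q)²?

13.4%

(δQ/Q)² = (1·δV/V)² + (-1·δt/t)²
  V term: (1×0.0374)² = 0.00140
  t term: (-1×0.0951)² = 0.00905
Total = 0.0104. Share from V = 0.00140/0.0104 = 0.134.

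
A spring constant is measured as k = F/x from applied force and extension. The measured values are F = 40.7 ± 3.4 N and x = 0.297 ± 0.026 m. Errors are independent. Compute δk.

For a monomial k ∝ F, x^-1, fractional errors add in quadrature:
  (1·δF/F)² = (1×0.0835)² = 0.00698;  (-1·δx/x)² = (-1×0.0875)² = 0.00766
δk/k = √(0.0146) = 0.121
k = 137 N/m, so δk = 0.121 × 137 = 16.6 N/m.

16.6 N/m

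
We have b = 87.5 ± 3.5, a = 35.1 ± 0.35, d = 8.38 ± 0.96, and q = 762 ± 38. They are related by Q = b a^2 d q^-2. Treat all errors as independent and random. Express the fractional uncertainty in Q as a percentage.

Since Q is a product/quotient, work with relative uncertainties:
  (1·δb/b)² = (1×0.0400)² = 0.00160;  (2·δa/a)² = (2×0.00997)² = 0.000398;  (1·δd/d)² = (1×0.115)² = 0.0131;  (-2·δq/q)² = (-2×0.0499)² = 0.00995
δQ/Q = √(0.0251) = 0.158

15.8%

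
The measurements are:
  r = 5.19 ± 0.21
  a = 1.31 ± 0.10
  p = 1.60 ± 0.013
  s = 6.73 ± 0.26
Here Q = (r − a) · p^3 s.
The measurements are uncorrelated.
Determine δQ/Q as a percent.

7.54%

Let u = r − a = 3.88. δu = √(δr² + δa²) = √(0.0441 + 0.0100) = 0.233, so δu/u = 0.0599.
Q is then a monomial in u, p, s:
δQ/Q = √((δu/u)² + (3·δp/p)² + (1·δs/s)²) = √(0.00359 + 0.000594 + 0.00149) = 0.0754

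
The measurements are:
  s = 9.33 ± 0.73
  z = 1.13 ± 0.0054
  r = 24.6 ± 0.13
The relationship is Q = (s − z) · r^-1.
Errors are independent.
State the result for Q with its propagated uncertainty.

0.333 ± 0.0297

Let u = s − z = 8.20. δu = √(δs² + δz²) = √(0.533 + 2.92e-05) = 0.730, so δu/u = 0.0890.
Q is then a monomial in u, r:
δQ/Q = √((δu/u)² + (-1·δr/r)²) = √(0.00793 + 2.79e-05) = 0.0892
Q = 0.333, so δQ = 0.0892 × 0.333 = 0.0297.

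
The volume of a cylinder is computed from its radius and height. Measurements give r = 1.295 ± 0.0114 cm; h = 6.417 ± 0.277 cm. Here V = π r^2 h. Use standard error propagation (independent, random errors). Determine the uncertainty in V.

V is a product of powers, so relative uncertainties combine in quadrature:
  (2·δr/r)² = (2×0.00880)² = 0.000310;  (1·δh/h)² = (1×0.0432)² = 0.00186
δV/V = √(0.00217) = 0.0466
V = 33.81 cm^3, so δV = 0.0466 × 33.81 = 1.58 cm^3.

1.58 cm^3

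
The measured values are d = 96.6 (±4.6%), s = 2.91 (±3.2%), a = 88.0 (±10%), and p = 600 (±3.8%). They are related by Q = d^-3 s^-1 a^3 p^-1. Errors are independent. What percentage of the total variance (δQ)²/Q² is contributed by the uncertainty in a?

(δQ/Q)² = (-3·δd/d)² + (-1·δs/s)² + (3·δa/a)² + (-1·δp/p)²
  d term: (-3×0.0460)² = 0.0190
  s term: (-1×0.0320)² = 0.00102
  a term: (3×0.100)² = 0.0900
  p term: (-1×0.0380)² = 0.00144
Total = 0.112. Share from a = 0.0900/0.112 = 0.807.

80.7%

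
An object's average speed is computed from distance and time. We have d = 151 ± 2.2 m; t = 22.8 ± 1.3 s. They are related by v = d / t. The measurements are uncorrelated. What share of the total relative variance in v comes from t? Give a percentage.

(δv/v)² = (1·δd/d)² + (-1·δt/t)²
  d term: (1×0.0146)² = 0.000212
  t term: (-1×0.0570)² = 0.00325
Total = 0.00346. Share from t = 0.00325/0.00346 = 0.939.

93.9%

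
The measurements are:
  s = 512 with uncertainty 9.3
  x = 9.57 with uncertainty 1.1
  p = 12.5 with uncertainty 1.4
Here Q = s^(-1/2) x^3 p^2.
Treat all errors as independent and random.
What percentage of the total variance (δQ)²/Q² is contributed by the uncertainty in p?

(δQ/Q)² = (−½·δs/s)² + (3·δx/x)² + (2·δp/p)²
  s term: (-0.5×0.0182)² = 8.25e-05
  x term: (3×0.115)² = 0.119
  p term: (2×0.112)² = 0.0502
Total = 0.169. Share from p = 0.0502/0.169 = 0.297.

29.7%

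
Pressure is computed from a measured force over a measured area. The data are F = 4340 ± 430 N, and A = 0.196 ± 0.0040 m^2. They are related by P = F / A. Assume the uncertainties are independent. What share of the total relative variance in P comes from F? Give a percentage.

95.9%

(δP/P)² = (1·δF/F)² + (-1·δA/A)²
  F term: (1×0.0991)² = 0.00982
  A term: (-1×0.0204)² = 0.000416
Total = 0.0102. Share from F = 0.00982/0.0102 = 0.959.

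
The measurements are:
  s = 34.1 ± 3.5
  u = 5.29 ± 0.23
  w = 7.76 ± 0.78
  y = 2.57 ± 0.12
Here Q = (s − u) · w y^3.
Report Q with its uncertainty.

Let h = s − u = 28.8. δh = √(δs² + δu²) = √(12.2 + 0.0529) = 3.51, so δh/h = 0.122.
Q is then a monomial in h, w, y:
δQ/Q = √((δh/h)² + (1·δw/w)² + (3·δy/y)²) = √(0.0148 + 0.0101 + 0.0196) = 0.211
Q = 3790, so δQ = 0.211 × 3790 = 801.

3790 ± 801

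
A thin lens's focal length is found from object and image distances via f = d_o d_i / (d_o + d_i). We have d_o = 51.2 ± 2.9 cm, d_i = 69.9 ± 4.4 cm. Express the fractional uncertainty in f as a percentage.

4.22%

∂f/∂d_o = (d_i/(d_o+d_i))² = 0.333;  ∂f/∂d_i = (d_o/(d_o+d_i))² = 0.179
δf = √((∂f/∂d_o · δd_o)² + (∂f/∂d_i · δd_i)²) = √(0.934 + 0.619) = 1.25 cm
f = 29.6 cm, so δf/f = 1.25/29.6 = 0.0422.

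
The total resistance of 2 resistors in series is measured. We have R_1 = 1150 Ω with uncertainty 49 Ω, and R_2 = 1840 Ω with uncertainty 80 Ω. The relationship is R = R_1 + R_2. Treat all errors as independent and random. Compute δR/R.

0.0314

For a sum/difference, combine absolute errors in quadrature:
  (δR_1)² = 2400;  (δR_2)² = 6400
δR = √(8800) = 93.8 Ω
R = 2990 Ω, so δR/R = 93.8/2990 = 0.0314.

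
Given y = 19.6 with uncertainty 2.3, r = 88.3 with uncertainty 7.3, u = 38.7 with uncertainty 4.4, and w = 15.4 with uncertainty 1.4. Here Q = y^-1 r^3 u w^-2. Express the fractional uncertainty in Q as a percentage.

34.8%

Q is a product of powers, so relative uncertainties combine in quadrature:
  (-1·δy/y)² = (-1×0.117)² = 0.0138;  (3·δr/r)² = (3×0.0827)² = 0.0615;  (1·δu/u)² = (1×0.114)² = 0.0129;  (-2·δw/w)² = (-2×0.0909)² = 0.0331
δQ/Q = √(0.121) = 0.348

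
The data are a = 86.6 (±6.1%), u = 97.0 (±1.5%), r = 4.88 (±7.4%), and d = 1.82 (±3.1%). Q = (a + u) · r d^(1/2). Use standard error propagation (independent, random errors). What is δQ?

Let w = a + u = 184. δw = √(δa² + δu²) = √(27.9 + 2.12) = 5.48, so δw/w = 0.0298.
Q is then a monomial in w, r, d:
δQ/Q = √((δw/w)² + (1·δr/r)² + (½·δd/d)²) = √(0.000891 + 0.00548 + 0.000240) = 0.0813
Q = 1210, so δQ = 0.0813 × 1210 = 98.2.

98.2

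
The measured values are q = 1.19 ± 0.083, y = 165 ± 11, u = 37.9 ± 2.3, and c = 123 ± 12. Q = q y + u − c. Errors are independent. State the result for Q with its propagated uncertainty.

111 ± 22.5

Let p = q·y = 196. δp/p = √((1·δq/q)² + (1·δy/y)²) = √(0.00486 + 0.00444) = 0.0965, so δp = 18.9.
Q = p + u − c: δQ = √(δp² + δu² + δc²) = √(359 + 5.29 + 144) = 22.5
Q = 111.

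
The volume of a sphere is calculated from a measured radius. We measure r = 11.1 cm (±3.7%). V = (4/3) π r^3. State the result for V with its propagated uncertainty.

V ∝ r^3, so δV/V = |3| · δr/r = 3 × 0.0370 = 0.111.
V = 5730 cm^3, so δV = 0.111 × 5730 = 636 cm^3.

5730 ± 636 cm^3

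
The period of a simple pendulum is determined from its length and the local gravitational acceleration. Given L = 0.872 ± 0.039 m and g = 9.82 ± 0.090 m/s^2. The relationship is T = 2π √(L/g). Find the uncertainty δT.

0.0427 s

Products/powers → add relative errors in quadrature, weighted by exponent:
  (½·δL/L)² = (0.5×0.0447)² = 0.000500;  (−½·δg/g)² = (-0.5×0.00916)² = 2.1e-05
δT/T = √(0.000521) = 0.0228
T = 1.87 s, so δT = 0.0228 × 1.87 = 0.0427 s.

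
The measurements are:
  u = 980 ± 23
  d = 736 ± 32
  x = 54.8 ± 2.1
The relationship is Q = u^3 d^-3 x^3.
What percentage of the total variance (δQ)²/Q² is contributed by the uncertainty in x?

37.6%

(δQ/Q)² = (3·δu/u)² + (-3·δd/d)² + (3·δx/x)²
  u term: (3×0.0235)² = 0.00496
  d term: (-3×0.0435)² = 0.0170
  x term: (3×0.0383)² = 0.0132
Total = 0.0352. Share from x = 0.0132/0.0352 = 0.376.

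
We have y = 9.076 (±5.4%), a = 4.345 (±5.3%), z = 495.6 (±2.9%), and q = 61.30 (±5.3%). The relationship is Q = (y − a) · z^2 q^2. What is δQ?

7.27e+08

Let u = y − a = 4.731. δu = √(δy² + δa²) = √(0.240 + 0.0530) = 0.542, so δu/u = 0.114.
Q is then a monomial in u, z, q:
δQ/Q = √((δu/u)² + (2·δz/z)² + (2·δq/q)²) = √(0.0131 + 0.00336 + 0.0112) = 0.166
Q = 4.367e+09, so δQ = 0.166 × 4.367e+09 = 7.27e+08.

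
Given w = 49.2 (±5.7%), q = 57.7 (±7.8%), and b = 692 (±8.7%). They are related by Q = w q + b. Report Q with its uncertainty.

Let p = w·q = 2840. δp/p = √((1·δw/w)² + (1·δq/q)²) = √(0.00325 + 0.00608) = 0.0966, so δp = 274.
Q = p + b: δQ = √(δp² + δb²) = √(75200 + 3620) = 281
Q = 3530.

3530 ± 281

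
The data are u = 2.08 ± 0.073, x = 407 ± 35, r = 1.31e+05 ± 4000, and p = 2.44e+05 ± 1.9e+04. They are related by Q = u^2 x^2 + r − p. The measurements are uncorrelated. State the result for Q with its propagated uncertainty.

(6.04 ± 1.35) × 10^5

Let w = u^2·x^2 = 7.17e+05. δw/w = √((2·δu/u)² + (2·δx/x)²) = √(0.00493 + 0.0296) = 0.186, so δw = 1.33e+05.
Q = w + r − p: δQ = √(δw² + δr² + δp²) = √(1.77e+10 + 1.6e+07 + 3.61e+08) = 1.35e+05
Q = 6.04e+05.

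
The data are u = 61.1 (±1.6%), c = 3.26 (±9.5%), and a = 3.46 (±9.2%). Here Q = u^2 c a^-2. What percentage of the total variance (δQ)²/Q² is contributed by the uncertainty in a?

(δQ/Q)² = (2·δu/u)² + (1·δc/c)² + (-2·δa/a)²
  u term: (2×0.0160)² = 0.00102
  c term: (1×0.0950)² = 0.00903
  a term: (-2×0.0920)² = 0.0339
Total = 0.0439. Share from a = 0.0339/0.0439 = 0.771.

77.1%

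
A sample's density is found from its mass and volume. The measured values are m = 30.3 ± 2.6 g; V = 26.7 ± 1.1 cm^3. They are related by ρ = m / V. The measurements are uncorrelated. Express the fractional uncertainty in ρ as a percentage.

9.52%

Each factor contributes (exponent × relative error)² to (δρ/ρ)²:
  (1·δm/m)² = (1×0.0858)² = 0.00736;  (-1·δV/V)² = (-1×0.0412)² = 0.00170
δρ/ρ = √(0.00906) = 0.0952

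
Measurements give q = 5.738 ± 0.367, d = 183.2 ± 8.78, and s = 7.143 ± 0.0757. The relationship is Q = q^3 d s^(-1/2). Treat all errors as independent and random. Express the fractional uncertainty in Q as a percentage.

Since Q is a product/quotient, work with relative uncertainties:
  (3·δq/q)² = (3×0.0640)² = 0.0368;  (1·δd/d)² = (1×0.0479)² = 0.00230;  (−½·δs/s)² = (-0.5×0.0106)² = 2.81e-05
δQ/Q = √(0.0391) = 0.198

19.8%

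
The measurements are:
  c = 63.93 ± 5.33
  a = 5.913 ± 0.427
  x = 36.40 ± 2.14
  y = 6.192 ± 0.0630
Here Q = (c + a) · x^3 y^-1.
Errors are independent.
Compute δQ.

Let u = c + a = 69.84. δu = √(δc² + δa²) = √(28.4 + 0.182) = 5.35, so δu/u = 0.0766.
Q is then a monomial in u, x, y:
δQ/Q = √((δu/u)² + (3·δx/x)² + (-1·δy/y)²) = √(0.00586 + 0.0311 + 0.000104) = 0.193
Q = 544000, so δQ = 0.193 × 544000 = 1.05e+05.

1.05e+05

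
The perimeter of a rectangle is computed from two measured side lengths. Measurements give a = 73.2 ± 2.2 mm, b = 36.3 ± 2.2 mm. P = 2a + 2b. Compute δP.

For a sum/difference, combine absolute errors in quadrature:
  (2·δa)² = 19.4;  (2·δb)² = 19.4
δP = √(38.7) = 6.22 mm

6.22 mm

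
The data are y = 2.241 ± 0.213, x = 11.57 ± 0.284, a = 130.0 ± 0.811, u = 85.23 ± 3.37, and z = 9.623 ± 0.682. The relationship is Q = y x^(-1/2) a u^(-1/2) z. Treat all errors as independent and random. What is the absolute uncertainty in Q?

10.8

Products/powers → add relative errors in quadrature, weighted by exponent:
  (1·δy/y)² = (1×0.0950)² = 0.00903;  (−½·δx/x)² = (-0.5×0.0245)² = 0.000151;  (1·δa/a)² = (1×0.00624)² = 3.89e-05;  (−½·δu/u)² = (-0.5×0.0395)² = 0.000391;  (1·δz/z)² = (1×0.0709)² = 0.00502
δQ/Q = √(0.0146) = 0.121
Q = 89.28, so δQ = 0.121 × 89.28 = 10.8.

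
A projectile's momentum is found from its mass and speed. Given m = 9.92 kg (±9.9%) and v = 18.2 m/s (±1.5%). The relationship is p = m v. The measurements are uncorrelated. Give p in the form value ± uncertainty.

181 ± 18.1 kg·m/s

Products/powers → add relative errors in quadrature, weighted by exponent:
  (1·δm/m)² = (1×0.0990)² = 0.00980;  (1·δv/v)² = (1×0.0150)² = 0.000225
δp/p = √(0.0100) = 0.100
p = 181 kg·m/s, so δp = 0.100 × 181 = 18.1 kg·m/s.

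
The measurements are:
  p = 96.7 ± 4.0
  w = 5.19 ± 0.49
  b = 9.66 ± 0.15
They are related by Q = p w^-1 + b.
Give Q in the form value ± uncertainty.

Let h = p·w^-1 = 18.6. δh/h = √((1·δp/p)² + (-1·δw/w)²) = √(0.00171 + 0.00891) = 0.103, so δh = 1.92.
Q = h + b: δQ = √(δh² + δb²) = √(3.69 + 0.0225) = 1.93
Q = 28.3.

28.3 ± 1.93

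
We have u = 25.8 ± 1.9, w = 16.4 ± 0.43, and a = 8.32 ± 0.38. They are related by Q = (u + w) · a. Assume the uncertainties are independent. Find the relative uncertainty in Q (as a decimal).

Let h = u + w = 42.2. δh = √(δu² + δw²) = √(3.61 + 0.185) = 1.95, so δh/h = 0.0462.
Q is then a monomial in h, a:
δQ/Q = √((δh/h)² + (1·δa/a)²) = √(0.00213 + 0.00209) = 0.0649

0.0649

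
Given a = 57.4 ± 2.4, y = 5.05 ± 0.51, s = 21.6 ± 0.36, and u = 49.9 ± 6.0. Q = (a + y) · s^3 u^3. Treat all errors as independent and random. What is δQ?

2.86e+10

Let w = a + y = 62.4. δw = √(δa² + δy²) = √(5.76 + 0.260) = 2.45, so δw/w = 0.0393.
Q is then a monomial in w, s, u:
δQ/Q = √((δw/w)² + (3·δs/s)² + (3·δu/u)²) = √(0.00154 + 0.00250 + 0.130) = 0.366
Q = 7.82e+10, so δQ = 0.366 × 7.82e+10 = 2.86e+10.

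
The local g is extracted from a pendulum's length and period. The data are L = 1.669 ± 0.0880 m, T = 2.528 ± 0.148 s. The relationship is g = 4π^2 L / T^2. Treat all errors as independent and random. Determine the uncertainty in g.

1.32 m/s^2

Relative error in a monomial: (δg/g)² = Σ (nᵢ · δxᵢ/xᵢ)².
  (1·δL/L)² = (1×0.0527)² = 0.00278;  (-2·δT/T)² = (-2×0.0585)² = 0.0137
δg/g = √(0.0165) = 0.128
g = 10.31 m/s^2, so δg = 0.128 × 10.31 = 1.32 m/s^2.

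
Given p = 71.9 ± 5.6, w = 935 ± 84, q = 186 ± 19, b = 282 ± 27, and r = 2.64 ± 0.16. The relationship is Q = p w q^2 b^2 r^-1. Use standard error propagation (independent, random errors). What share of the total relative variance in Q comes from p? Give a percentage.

6.30%

(δQ/Q)² = (1·δp/p)² + (1·δw/w)² + (2·δq/q)² + (2·δb/b)² + (-1·δr/r)²
  p term: (1×0.0779)² = 0.00607
  w term: (1×0.0898)² = 0.00807
  q term: (2×0.102)² = 0.0417
  b term: (2×0.0957)² = 0.0367
  r term: (-1×0.0606)² = 0.00367
Total = 0.0962. Share from p = 0.00607/0.0962 = 0.0630.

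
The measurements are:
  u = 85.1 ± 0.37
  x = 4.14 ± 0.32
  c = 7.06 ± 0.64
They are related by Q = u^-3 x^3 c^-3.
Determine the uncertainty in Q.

1.17e-07

For a monomial Q ∝ u^-3, x^3, c^-3, fractional errors add in quadrature:
  (-3·δu/u)² = (-3×0.00435)² = 0.000170;  (3·δx/x)² = (3×0.0773)² = 0.0538;  (-3·δc/c)² = (-3×0.0907)² = 0.0740
δQ/Q = √(0.128) = 0.358
Q = 3.27e-07, so δQ = 0.358 × 3.27e-07 = 1.17e-07.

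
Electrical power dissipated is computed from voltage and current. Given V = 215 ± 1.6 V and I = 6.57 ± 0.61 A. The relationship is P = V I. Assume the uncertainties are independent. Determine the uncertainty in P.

Since P is a product/quotient, work with relative uncertainties:
  (1·δV/V)² = (1×0.00744)² = 5.54e-05;  (1·δI/I)² = (1×0.0928)² = 0.00862
δP/P = √(0.00868) = 0.0931
P = 1410 W, so δP = 0.0931 × 1410 = 132 W.

132 W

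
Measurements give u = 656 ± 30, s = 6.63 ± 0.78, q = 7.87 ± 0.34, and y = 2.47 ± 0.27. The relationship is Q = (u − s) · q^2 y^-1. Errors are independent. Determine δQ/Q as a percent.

14.7%

Let w = u − s = 649. δw = √(δu² + δs²) = √(900 + 0.608) = 30.0, so δw/w = 0.0462.
Q is then a monomial in w, q, y:
δQ/Q = √((δw/w)² + (2·δq/q)² + (-1·δy/y)²) = √(0.00214 + 0.00747 + 0.0119) = 0.147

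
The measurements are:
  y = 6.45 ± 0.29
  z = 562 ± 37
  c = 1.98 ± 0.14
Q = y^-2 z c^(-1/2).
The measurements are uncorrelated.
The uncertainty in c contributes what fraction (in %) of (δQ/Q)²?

(δQ/Q)² = (-2·δy/y)² + (1·δz/z)² + (−½·δc/c)²
  y term: (-2×0.0450)² = 0.00809
  z term: (1×0.0658)² = 0.00433
  c term: (-0.5×0.0707)² = 0.00125
Total = 0.0137. Share from c = 0.00125/0.0137 = 0.0914.

9.14%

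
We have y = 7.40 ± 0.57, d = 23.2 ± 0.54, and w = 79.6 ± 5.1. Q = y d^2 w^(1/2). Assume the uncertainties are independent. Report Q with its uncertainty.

35500 ± 3390

Products/powers → add relative errors in quadrature, weighted by exponent:
  (1·δy/y)² = (1×0.0770)² = 0.00593;  (2·δd/d)² = (2×0.0233)² = 0.00217;  (½·δw/w)² = (0.5×0.0641)² = 0.00103
δQ/Q = √(0.00913) = 0.0955
Q = 35500, so δQ = 0.0955 × 35500 = 3390.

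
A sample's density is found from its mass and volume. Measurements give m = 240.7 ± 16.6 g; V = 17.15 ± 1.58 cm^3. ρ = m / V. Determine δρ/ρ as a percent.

Each factor contributes (exponent × relative error)² to (δρ/ρ)²:
  (1·δm/m)² = (1×0.0690)² = 0.00476;  (-1·δV/V)² = (-1×0.0921)² = 0.00849
δρ/ρ = √(0.0132) = 0.115

11.5%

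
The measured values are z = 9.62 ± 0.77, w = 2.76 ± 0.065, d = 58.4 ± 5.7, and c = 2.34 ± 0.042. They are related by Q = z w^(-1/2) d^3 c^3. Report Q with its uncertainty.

Q is a product of powers, so relative uncertainties combine in quadrature:
  (1·δz/z)² = (1×0.0800)² = 0.00641;  (−½·δw/w)² = (-0.5×0.0236)² = 0.000139;  (3·δd/d)² = (3×0.0976)² = 0.0857;  (3·δc/c)² = (3×0.0179)² = 0.00290
δQ/Q = √(0.0952) = 0.309
Q = 1.48e+07, so δQ = 0.309 × 1.48e+07 = 4.56e+06.

(1.48 ± 0.456) × 10^7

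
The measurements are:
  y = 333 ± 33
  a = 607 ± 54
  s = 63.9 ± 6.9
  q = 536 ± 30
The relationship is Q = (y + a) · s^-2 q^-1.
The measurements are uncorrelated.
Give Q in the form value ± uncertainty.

Let u = y + a = 940. δu = √(δy² + δa²) = √(1090 + 2920) = 63.3, so δu/u = 0.0673.
Q is then a monomial in u, s, q:
δQ/Q = √((δu/u)² + (-2·δs/s)² + (-1·δq/q)²) = √(0.00453 + 0.0466 + 0.00313) = 0.233
Q = 0.000429, so δQ = 0.233 × 0.000429 = 0.000100.

0.000429 ± 0.000100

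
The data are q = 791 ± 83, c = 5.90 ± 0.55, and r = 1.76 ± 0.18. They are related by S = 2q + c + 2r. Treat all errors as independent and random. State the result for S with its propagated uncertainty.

For a sum/difference, combine absolute errors in quadrature:
  (2·δq)² = 27600;  (δc)² = 0.303;  (2·δr)² = 0.130
δS = √(27600) = 166
S = 1590.

1590 ± 166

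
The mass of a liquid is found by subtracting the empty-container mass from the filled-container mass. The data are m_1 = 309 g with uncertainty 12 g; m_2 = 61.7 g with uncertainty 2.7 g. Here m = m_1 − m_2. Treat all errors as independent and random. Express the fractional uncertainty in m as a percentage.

Each term contributes (cᵢ δxᵢ)² to (δm)²:
  (δm_1)² = 144;  (δm_2)² = 7.29
δm = √(151) = 12.3 g
m = 247 g, so δm/m = 12.3/247 = 0.0497.

4.97%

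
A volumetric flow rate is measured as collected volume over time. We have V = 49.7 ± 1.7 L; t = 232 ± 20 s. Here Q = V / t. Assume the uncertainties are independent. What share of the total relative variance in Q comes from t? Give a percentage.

86.4%

(δQ/Q)² = (1·δV/V)² + (-1·δt/t)²
  V term: (1×0.0342)² = 0.00117
  t term: (-1×0.0862)² = 0.00743
Total = 0.00860. Share from t = 0.00743/0.00860 = 0.864.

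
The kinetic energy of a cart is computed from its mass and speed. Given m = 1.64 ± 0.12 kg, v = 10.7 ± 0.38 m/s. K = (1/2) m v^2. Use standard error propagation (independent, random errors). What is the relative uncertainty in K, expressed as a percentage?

10.2%

Each factor contributes (exponent × relative error)² to (δK/K)²:
  (1·δm/m)² = (1×0.0732)² = 0.00535;  (2·δv/v)² = (2×0.0355)² = 0.00504
δK/K = √(0.0104) = 0.102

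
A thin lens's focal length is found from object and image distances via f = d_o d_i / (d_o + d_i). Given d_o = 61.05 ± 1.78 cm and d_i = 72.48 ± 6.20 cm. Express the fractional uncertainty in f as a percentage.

4.22%

∂f/∂d_o = (d_i/(d_o+d_i))² = 0.295;  ∂f/∂d_i = (d_o/(d_o+d_i))² = 0.209
δf = √((∂f/∂d_o · δd_o)² + (∂f/∂d_i · δd_i)²) = √(0.275 + 1.68) = 1.40 cm
f = 33.14 cm, so δf/f = 1.40/33.14 = 0.0422.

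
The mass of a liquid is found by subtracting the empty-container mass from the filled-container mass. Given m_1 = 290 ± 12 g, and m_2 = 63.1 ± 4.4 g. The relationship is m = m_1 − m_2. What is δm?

For a sum/difference, combine absolute errors in quadrature:
  (δm_1)² = 144;  (δm_2)² = 19.4
δm = √(163) = 12.8 g

12.8 g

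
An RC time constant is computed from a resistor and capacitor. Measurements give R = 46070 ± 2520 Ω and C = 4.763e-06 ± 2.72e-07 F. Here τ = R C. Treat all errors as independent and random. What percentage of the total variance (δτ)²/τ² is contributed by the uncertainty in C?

(δτ/τ)² = (1·δR/R)² + (1·δC/C)²
  R term: (1×0.0547)² = 0.00299
  C term: (1×0.0571)² = 0.00326
Total = 0.00625. Share from C = 0.00326/0.00625 = 0.522.

52.2%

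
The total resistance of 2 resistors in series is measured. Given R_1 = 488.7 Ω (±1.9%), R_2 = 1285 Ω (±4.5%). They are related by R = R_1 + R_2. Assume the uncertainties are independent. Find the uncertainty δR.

Sums and differences: (δR)² = Σ (cᵢ δxᵢ)².
  (δR_1)² = 86.2;  (δR_2)² = 3340
δR = √(3430) = 58.6 Ω

58.6 Ω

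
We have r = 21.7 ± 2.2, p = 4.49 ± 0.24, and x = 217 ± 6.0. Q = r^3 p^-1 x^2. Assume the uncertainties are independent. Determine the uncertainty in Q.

3.36e+07

Relative error in a monomial: (δQ/Q)² = Σ (nᵢ · δxᵢ/xᵢ)².
  (3·δr/r)² = (3×0.101)² = 0.0925;  (-1·δp/p)² = (-1×0.0535)² = 0.00286;  (2·δx/x)² = (2×0.0276)² = 0.00306
δQ/Q = √(0.0984) = 0.314
Q = 1.07e+08, so δQ = 0.314 × 1.07e+08 = 3.36e+07.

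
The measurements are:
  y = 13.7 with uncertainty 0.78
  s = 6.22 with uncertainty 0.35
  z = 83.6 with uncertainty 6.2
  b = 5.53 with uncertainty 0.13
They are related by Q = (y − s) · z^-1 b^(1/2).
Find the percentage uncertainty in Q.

Let u = y − s = 7.48. δu = √(δy² + δs²) = √(0.608 + 0.122) = 0.855, so δu/u = 0.114.
Q is then a monomial in u, z, b:
δQ/Q = √((δu/u)² + (-1·δz/z)² + (½·δb/b)²) = √(0.0131 + 0.00550 + 0.000138) = 0.137

13.7%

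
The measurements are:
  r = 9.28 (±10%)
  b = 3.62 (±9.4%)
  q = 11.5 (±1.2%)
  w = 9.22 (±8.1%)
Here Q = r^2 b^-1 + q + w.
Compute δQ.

5.31

Let p = r^2·b^-1 = 23.8. δp/p = √((2·δr/r)² + (-1·δb/b)²) = √(0.0400 + 0.00884) = 0.221, so δp = 5.26.
Q = p + q + w: δQ = √(δp² + δq² + δw²) = √(27.6 + 0.0190 + 0.558) = 5.31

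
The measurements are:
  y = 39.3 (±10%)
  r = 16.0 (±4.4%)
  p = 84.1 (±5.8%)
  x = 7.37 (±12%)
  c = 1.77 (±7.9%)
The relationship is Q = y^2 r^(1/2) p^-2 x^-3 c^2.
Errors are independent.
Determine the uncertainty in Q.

0.00312

Since Q is a product/quotient, work with relative uncertainties:
  (2·δy/y)² = (2×0.100)² = 0.0400;  (½·δr/r)² = (0.5×0.0440)² = 0.000484;  (-2·δp/p)² = (-2×0.0580)² = 0.0135;  (-3·δx/x)² = (-3×0.120)² = 0.130;  (2·δc/c)² = (2×0.0790)² = 0.0250
δQ/Q = √(0.209) = 0.457
Q = 0.00684, so δQ = 0.457 × 0.00684 = 0.00312.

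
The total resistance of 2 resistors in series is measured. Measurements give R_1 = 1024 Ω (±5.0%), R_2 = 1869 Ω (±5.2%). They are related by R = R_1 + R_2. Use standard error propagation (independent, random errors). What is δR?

R is a linear combination, so absolute uncertainties add in quadrature:
  (δR_1)² = 2620;  (δR_2)² = 9450
δR = √(12100) = 110 Ω

110 Ω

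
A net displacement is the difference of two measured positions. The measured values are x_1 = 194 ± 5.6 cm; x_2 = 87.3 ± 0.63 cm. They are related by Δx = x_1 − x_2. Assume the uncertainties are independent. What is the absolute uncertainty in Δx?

5.64 cm

Sums and differences: (δΔx)² = Σ (cᵢ δxᵢ)².
  (δx_1)² = 31.4;  (δx_2)² = 0.397
δΔx = √(31.8) = 5.64 cm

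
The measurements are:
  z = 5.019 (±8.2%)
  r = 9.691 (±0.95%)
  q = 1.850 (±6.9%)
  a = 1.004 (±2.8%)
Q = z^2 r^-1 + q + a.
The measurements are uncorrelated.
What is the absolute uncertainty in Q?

Let p = z^2·r^-1 = 2.599. δp/p = √((2·δz/z)² + (-1·δr/r)²) = √(0.0269 + 9.02e-05) = 0.164, so δp = 0.427.
Q = p + q + a: δQ = √(δp² + δq² + δa²) = √(0.182 + 0.0163 + 0.000790) = 0.447

0.447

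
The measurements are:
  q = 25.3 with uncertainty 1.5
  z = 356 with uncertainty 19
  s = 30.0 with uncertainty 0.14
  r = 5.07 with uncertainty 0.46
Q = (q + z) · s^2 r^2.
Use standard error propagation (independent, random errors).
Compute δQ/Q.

Let u = q + z = 381. δu = √(δq² + δz²) = √(2.25 + 361) = 19.1, so δu/u = 0.0500.
Q is then a monomial in u, s, r:
δQ/Q = √((δu/u)² + (2·δs/s)² + (2·δr/r)²) = √(0.00250 + 8.71e-05 + 0.0329) = 0.188

0.188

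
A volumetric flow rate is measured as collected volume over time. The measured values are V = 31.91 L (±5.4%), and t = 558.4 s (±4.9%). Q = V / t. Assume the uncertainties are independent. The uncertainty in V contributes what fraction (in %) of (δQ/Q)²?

(δQ/Q)² = (1·δV/V)² + (-1·δt/t)²
  V term: (1×0.0540)² = 0.00292
  t term: (-1×0.0490)² = 0.00240
Total = 0.00532. Share from V = 0.00292/0.00532 = 0.548.

54.8%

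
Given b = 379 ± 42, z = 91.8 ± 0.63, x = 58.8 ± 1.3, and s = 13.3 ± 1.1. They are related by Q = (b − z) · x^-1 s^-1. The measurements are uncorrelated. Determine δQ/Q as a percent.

16.9%

Let u = b − z = 287. δu = √(δb² + δz²) = √(1760 + 0.397) = 42.0, so δu/u = 0.146.
Q is then a monomial in u, x, s:
δQ/Q = √((δu/u)² + (-1·δx/x)² + (-1·δs/s)²) = √(0.0214 + 0.000489 + 0.00684) = 0.169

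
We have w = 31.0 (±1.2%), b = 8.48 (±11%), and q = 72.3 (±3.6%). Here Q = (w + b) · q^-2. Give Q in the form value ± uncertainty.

0.00755 ± 0.000577

Let u = w + b = 39.5. δu = √(δw² + δb²) = √(0.138 + 0.870) = 1.00, so δu/u = 0.0254.
Q is then a monomial in u, q:
δQ/Q = √((δu/u)² + (-2·δq/q)²) = √(0.000647 + 0.00518) = 0.0764
Q = 0.00755, so δQ = 0.0764 × 0.00755 = 0.000577.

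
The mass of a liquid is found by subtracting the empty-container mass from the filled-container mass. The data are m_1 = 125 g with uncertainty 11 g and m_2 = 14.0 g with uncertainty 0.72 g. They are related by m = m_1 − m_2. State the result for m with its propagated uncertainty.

Sums and differences: (δm)² = Σ (cᵢ δxᵢ)².
  (δm_1)² = 121;  (δm_2)² = 0.518
δm = √(122) = 11.0 g
m = 111 g.

111 ± 11.0 g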